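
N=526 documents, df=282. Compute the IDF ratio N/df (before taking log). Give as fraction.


IDF ratio = N / df
= 526 / 282
= 263/141

263/141


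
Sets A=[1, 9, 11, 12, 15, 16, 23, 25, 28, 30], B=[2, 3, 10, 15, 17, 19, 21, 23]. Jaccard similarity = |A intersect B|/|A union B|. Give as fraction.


A intersect B = [15, 23]
|A intersect B| = 2
A union B = [1, 2, 3, 9, 10, 11, 12, 15, 16, 17, 19, 21, 23, 25, 28, 30]
|A union B| = 16
Jaccard = 2/16 = 1/8

1/8


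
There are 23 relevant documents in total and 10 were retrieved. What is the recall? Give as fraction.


Recall = retrieved_relevant / total_relevant
= 10 / 23
= 10 / (10 + 13)
= 10/23

10/23


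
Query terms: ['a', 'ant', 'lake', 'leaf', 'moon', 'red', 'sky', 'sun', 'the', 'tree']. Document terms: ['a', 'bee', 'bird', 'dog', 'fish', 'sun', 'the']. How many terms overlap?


Query terms: ['a', 'ant', 'lake', 'leaf', 'moon', 'red', 'sky', 'sun', 'the', 'tree']
Document terms: ['a', 'bee', 'bird', 'dog', 'fish', 'sun', 'the']
Common terms: ['a', 'sun', 'the']
Overlap count = 3

3


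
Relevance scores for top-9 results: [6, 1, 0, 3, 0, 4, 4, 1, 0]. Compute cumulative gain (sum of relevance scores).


Cumulative Gain = sum of relevance scores
Position 1: rel=6, running sum=6
Position 2: rel=1, running sum=7
Position 3: rel=0, running sum=7
Position 4: rel=3, running sum=10
Position 5: rel=0, running sum=10
Position 6: rel=4, running sum=14
Position 7: rel=4, running sum=18
Position 8: rel=1, running sum=19
Position 9: rel=0, running sum=19
CG = 19

19


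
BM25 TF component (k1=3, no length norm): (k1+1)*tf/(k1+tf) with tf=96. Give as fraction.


BM25 TF component = (k1+1)*tf / (k1+tf)
k1 = 3, tf = 96
Numerator = (3+1)*96 = 384
Denominator = 3 + 96 = 99
= 384/99 = 128/33

128/33


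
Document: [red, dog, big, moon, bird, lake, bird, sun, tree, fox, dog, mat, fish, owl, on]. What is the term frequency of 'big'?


Document has 15 words
Scanning for 'big':
Found at positions: [2]
Count = 1

1


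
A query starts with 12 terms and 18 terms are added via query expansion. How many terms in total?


Original terms: 12
Expansion terms: 18
Total = 12 + 18 = 30

30


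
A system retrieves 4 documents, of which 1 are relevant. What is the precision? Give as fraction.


Precision = relevant_retrieved / total_retrieved
= 1 / 4
= 1 / (1 + 3)
= 1/4

1/4


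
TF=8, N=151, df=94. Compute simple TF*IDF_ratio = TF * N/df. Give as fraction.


TF * (N/df)
= 8 * (151/94)
= 8 * 151/94
= 604/47

604/47


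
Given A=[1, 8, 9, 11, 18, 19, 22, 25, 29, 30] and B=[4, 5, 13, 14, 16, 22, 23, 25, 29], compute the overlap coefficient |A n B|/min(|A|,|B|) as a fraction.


A intersect B = [22, 25, 29]
|A intersect B| = 3
min(|A|, |B|) = min(10, 9) = 9
Overlap = 3 / 9 = 1/3

1/3


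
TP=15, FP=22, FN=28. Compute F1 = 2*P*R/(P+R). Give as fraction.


F1 = 2 * P * R / (P + R)
P = TP/(TP+FP) = 15/37 = 15/37
R = TP/(TP+FN) = 15/43 = 15/43
2 * P * R = 2 * 15/37 * 15/43 = 450/1591
P + R = 15/37 + 15/43 = 1200/1591
F1 = 450/1591 / 1200/1591 = 3/8

3/8


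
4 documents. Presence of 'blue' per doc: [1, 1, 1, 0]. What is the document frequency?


Checking each document for 'blue':
Doc 1: present
Doc 2: present
Doc 3: present
Doc 4: absent
df = sum of presences = 1 + 1 + 1 + 0 = 3

3


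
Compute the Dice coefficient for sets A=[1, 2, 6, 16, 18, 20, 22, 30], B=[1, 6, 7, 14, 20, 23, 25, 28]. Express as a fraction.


A intersect B = [1, 6, 20]
|A intersect B| = 3
|A| = 8, |B| = 8
Dice = 2*3 / (8+8)
= 6 / 16 = 3/8

3/8


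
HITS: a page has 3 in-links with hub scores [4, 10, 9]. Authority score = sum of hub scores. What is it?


Authority = sum of hub scores of in-linkers
In-link 1: hub score = 4
In-link 2: hub score = 10
In-link 3: hub score = 9
Authority = 4 + 10 + 9 = 23

23


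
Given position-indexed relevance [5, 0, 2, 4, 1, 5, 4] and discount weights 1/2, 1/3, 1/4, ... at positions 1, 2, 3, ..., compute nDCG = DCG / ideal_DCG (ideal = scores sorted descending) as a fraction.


Position discount weights w_i = 1/(i+1) for i=1..7:
Weights = [1/2, 1/3, 1/4, 1/5, 1/6, 1/7, 1/8]
Actual relevance: [5, 0, 2, 4, 1, 5, 4]
DCG = 5/2 + 0/3 + 2/4 + 4/5 + 1/6 + 5/7 + 4/8 = 544/105
Ideal relevance (sorted desc): [5, 5, 4, 4, 2, 1, 0]
Ideal DCG = 5/2 + 5/3 + 4/4 + 4/5 + 2/6 + 1/7 + 0/8 = 451/70
nDCG = DCG / ideal_DCG = 544/105 / 451/70 = 1088/1353

1088/1353


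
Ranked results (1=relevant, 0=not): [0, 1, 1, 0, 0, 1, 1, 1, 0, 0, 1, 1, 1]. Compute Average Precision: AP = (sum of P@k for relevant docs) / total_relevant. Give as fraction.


Computing P@k for each relevant position:
Position 1: not relevant
Position 2: relevant, P@2 = 1/2 = 1/2
Position 3: relevant, P@3 = 2/3 = 2/3
Position 4: not relevant
Position 5: not relevant
Position 6: relevant, P@6 = 3/6 = 1/2
Position 7: relevant, P@7 = 4/7 = 4/7
Position 8: relevant, P@8 = 5/8 = 5/8
Position 9: not relevant
Position 10: not relevant
Position 11: relevant, P@11 = 6/11 = 6/11
Position 12: relevant, P@12 = 7/12 = 7/12
Position 13: relevant, P@13 = 8/13 = 8/13
Sum of P@k = 1/2 + 2/3 + 1/2 + 4/7 + 5/8 + 6/11 + 7/12 + 8/13 = 36895/8008
AP = 36895/8008 / 8 = 36895/64064

36895/64064


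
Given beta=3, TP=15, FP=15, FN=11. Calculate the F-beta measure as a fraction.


P = TP/(TP+FP) = 15/30 = 1/2
R = TP/(TP+FN) = 15/26 = 15/26
beta^2 = 3^2 = 9
(1 + beta^2) = 10
Numerator = (1+beta^2)*P*R = 75/26
Denominator = beta^2*P + R = 9/2 + 15/26 = 66/13
F_beta = 25/44

25/44


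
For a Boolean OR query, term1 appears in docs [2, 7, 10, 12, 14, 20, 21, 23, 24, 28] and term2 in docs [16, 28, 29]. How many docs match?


Boolean OR: find union of posting lists
term1 docs: [2, 7, 10, 12, 14, 20, 21, 23, 24, 28]
term2 docs: [16, 28, 29]
Union: [2, 7, 10, 12, 14, 16, 20, 21, 23, 24, 28, 29]
|union| = 12

12


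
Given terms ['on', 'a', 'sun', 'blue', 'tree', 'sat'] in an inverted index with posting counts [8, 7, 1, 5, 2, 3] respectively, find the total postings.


Summing posting list sizes:
'on': 8 postings
'a': 7 postings
'sun': 1 postings
'blue': 5 postings
'tree': 2 postings
'sat': 3 postings
Total = 8 + 7 + 1 + 5 + 2 + 3 = 26

26


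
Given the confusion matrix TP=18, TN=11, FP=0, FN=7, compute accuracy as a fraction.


Accuracy = (TP + TN) / (TP + TN + FP + FN)
TP + TN = 18 + 11 = 29
Total = 18 + 11 + 0 + 7 = 36
Accuracy = 29 / 36 = 29/36

29/36


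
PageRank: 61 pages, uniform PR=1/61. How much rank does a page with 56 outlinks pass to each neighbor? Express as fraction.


Initial PR = 1/61 = 1/61
Outlinks = 56
Contribution per link = PR / outlinks
= 1/61 / 56
= 1/3416

1/3416


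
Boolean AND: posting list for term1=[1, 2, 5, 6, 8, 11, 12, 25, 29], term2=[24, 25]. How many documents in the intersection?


Boolean AND: find intersection of posting lists
term1 docs: [1, 2, 5, 6, 8, 11, 12, 25, 29]
term2 docs: [24, 25]
Intersection: [25]
|intersection| = 1

1


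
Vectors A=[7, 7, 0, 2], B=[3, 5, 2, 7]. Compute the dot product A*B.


Dot product = sum of element-wise products
A[0]*B[0] = 7*3 = 21
A[1]*B[1] = 7*5 = 35
A[2]*B[2] = 0*2 = 0
A[3]*B[3] = 2*7 = 14
Sum = 21 + 35 + 0 + 14 = 70

70


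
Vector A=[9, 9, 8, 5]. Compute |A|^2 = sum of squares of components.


|A|^2 = sum of squared components
A[0]^2 = 9^2 = 81
A[1]^2 = 9^2 = 81
A[2]^2 = 8^2 = 64
A[3]^2 = 5^2 = 25
Sum = 81 + 81 + 64 + 25 = 251

251


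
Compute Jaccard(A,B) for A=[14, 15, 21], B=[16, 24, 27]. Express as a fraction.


A intersect B = []
|A intersect B| = 0
A union B = [14, 15, 16, 21, 24, 27]
|A union B| = 6
Jaccard = 0/6 = 0

0


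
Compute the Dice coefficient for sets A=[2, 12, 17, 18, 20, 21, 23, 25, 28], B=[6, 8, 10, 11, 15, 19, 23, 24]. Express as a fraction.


A intersect B = [23]
|A intersect B| = 1
|A| = 9, |B| = 8
Dice = 2*1 / (9+8)
= 2 / 17 = 2/17

2/17


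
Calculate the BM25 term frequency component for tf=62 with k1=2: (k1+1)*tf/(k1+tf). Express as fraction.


BM25 TF component = (k1+1)*tf / (k1+tf)
k1 = 2, tf = 62
Numerator = (2+1)*62 = 186
Denominator = 2 + 62 = 64
= 186/64 = 93/32

93/32


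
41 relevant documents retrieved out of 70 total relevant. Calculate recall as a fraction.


Recall = retrieved_relevant / total_relevant
= 41 / 70
= 41 / (41 + 29)
= 41/70

41/70


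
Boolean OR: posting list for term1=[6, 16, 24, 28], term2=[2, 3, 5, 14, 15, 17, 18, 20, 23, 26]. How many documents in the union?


Boolean OR: find union of posting lists
term1 docs: [6, 16, 24, 28]
term2 docs: [2, 3, 5, 14, 15, 17, 18, 20, 23, 26]
Union: [2, 3, 5, 6, 14, 15, 16, 17, 18, 20, 23, 24, 26, 28]
|union| = 14

14


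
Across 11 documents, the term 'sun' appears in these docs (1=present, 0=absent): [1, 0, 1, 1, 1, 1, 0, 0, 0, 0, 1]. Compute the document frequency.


Checking each document for 'sun':
Doc 1: present
Doc 2: absent
Doc 3: present
Doc 4: present
Doc 5: present
Doc 6: present
Doc 7: absent
Doc 8: absent
Doc 9: absent
Doc 10: absent
Doc 11: present
df = sum of presences = 1 + 0 + 1 + 1 + 1 + 1 + 0 + 0 + 0 + 0 + 1 = 6

6


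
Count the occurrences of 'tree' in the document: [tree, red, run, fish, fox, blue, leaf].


Document has 7 words
Scanning for 'tree':
Found at positions: [0]
Count = 1

1


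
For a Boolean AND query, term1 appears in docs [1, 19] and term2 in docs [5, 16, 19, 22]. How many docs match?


Boolean AND: find intersection of posting lists
term1 docs: [1, 19]
term2 docs: [5, 16, 19, 22]
Intersection: [19]
|intersection| = 1

1


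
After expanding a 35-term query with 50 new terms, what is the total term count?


Original terms: 35
Expansion terms: 50
Total = 35 + 50 = 85

85


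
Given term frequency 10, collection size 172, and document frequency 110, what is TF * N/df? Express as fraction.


TF * (N/df)
= 10 * (172/110)
= 10 * 86/55
= 172/11

172/11


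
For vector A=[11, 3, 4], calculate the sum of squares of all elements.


|A|^2 = sum of squared components
A[0]^2 = 11^2 = 121
A[1]^2 = 3^2 = 9
A[2]^2 = 4^2 = 16
Sum = 121 + 9 + 16 = 146

146


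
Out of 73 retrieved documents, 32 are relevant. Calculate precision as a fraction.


Precision = relevant_retrieved / total_retrieved
= 32 / 73
= 32 / (32 + 41)
= 32/73

32/73


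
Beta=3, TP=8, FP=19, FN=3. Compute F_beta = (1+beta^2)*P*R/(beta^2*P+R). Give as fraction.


P = TP/(TP+FP) = 8/27 = 8/27
R = TP/(TP+FN) = 8/11 = 8/11
beta^2 = 3^2 = 9
(1 + beta^2) = 10
Numerator = (1+beta^2)*P*R = 640/297
Denominator = beta^2*P + R = 8/3 + 8/11 = 112/33
F_beta = 40/63

40/63


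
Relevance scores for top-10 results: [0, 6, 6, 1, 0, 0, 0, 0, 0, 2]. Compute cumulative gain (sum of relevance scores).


Cumulative Gain = sum of relevance scores
Position 1: rel=0, running sum=0
Position 2: rel=6, running sum=6
Position 3: rel=6, running sum=12
Position 4: rel=1, running sum=13
Position 5: rel=0, running sum=13
Position 6: rel=0, running sum=13
Position 7: rel=0, running sum=13
Position 8: rel=0, running sum=13
Position 9: rel=0, running sum=13
Position 10: rel=2, running sum=15
CG = 15

15


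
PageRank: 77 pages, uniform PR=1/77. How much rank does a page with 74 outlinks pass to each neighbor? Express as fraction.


Initial PR = 1/77 = 1/77
Outlinks = 74
Contribution per link = PR / outlinks
= 1/77 / 74
= 1/5698

1/5698


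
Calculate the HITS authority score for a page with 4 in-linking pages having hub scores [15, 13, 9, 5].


Authority = sum of hub scores of in-linkers
In-link 1: hub score = 15
In-link 2: hub score = 13
In-link 3: hub score = 9
In-link 4: hub score = 5
Authority = 15 + 13 + 9 + 5 = 42

42


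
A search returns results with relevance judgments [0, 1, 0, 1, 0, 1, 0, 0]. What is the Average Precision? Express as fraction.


Computing P@k for each relevant position:
Position 1: not relevant
Position 2: relevant, P@2 = 1/2 = 1/2
Position 3: not relevant
Position 4: relevant, P@4 = 2/4 = 1/2
Position 5: not relevant
Position 6: relevant, P@6 = 3/6 = 1/2
Position 7: not relevant
Position 8: not relevant
Sum of P@k = 1/2 + 1/2 + 1/2 = 3/2
AP = 3/2 / 3 = 1/2

1/2


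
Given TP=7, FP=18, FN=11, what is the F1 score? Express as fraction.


F1 = 2 * P * R / (P + R)
P = TP/(TP+FP) = 7/25 = 7/25
R = TP/(TP+FN) = 7/18 = 7/18
2 * P * R = 2 * 7/25 * 7/18 = 49/225
P + R = 7/25 + 7/18 = 301/450
F1 = 49/225 / 301/450 = 14/43

14/43


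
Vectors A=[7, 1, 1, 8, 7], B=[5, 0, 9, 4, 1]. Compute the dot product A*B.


Dot product = sum of element-wise products
A[0]*B[0] = 7*5 = 35
A[1]*B[1] = 1*0 = 0
A[2]*B[2] = 1*9 = 9
A[3]*B[3] = 8*4 = 32
A[4]*B[4] = 7*1 = 7
Sum = 35 + 0 + 9 + 32 + 7 = 83

83


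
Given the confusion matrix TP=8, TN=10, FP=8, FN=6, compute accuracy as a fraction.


Accuracy = (TP + TN) / (TP + TN + FP + FN)
TP + TN = 8 + 10 = 18
Total = 8 + 10 + 8 + 6 = 32
Accuracy = 18 / 32 = 9/16

9/16


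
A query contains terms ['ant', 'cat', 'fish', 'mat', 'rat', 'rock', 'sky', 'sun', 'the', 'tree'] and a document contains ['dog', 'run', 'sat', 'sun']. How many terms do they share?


Query terms: ['ant', 'cat', 'fish', 'mat', 'rat', 'rock', 'sky', 'sun', 'the', 'tree']
Document terms: ['dog', 'run', 'sat', 'sun']
Common terms: ['sun']
Overlap count = 1

1


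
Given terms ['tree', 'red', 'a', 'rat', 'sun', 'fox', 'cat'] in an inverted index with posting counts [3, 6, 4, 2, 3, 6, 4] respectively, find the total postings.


Summing posting list sizes:
'tree': 3 postings
'red': 6 postings
'a': 4 postings
'rat': 2 postings
'sun': 3 postings
'fox': 6 postings
'cat': 4 postings
Total = 3 + 6 + 4 + 2 + 3 + 6 + 4 = 28

28


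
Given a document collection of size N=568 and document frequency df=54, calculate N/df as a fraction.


IDF ratio = N / df
= 568 / 54
= 284/27

284/27


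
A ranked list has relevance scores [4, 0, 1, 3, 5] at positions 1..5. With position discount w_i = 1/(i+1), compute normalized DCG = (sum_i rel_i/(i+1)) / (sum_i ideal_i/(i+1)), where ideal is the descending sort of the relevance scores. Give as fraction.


Position discount weights w_i = 1/(i+1) for i=1..5:
Weights = [1/2, 1/3, 1/4, 1/5, 1/6]
Actual relevance: [4, 0, 1, 3, 5]
DCG = 4/2 + 0/3 + 1/4 + 3/5 + 5/6 = 221/60
Ideal relevance (sorted desc): [5, 4, 3, 1, 0]
Ideal DCG = 5/2 + 4/3 + 3/4 + 1/5 + 0/6 = 287/60
nDCG = DCG / ideal_DCG = 221/60 / 287/60 = 221/287

221/287


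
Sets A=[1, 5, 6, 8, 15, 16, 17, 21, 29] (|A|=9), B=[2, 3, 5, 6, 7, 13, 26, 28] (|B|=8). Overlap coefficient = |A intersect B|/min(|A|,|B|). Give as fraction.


A intersect B = [5, 6]
|A intersect B| = 2
min(|A|, |B|) = min(9, 8) = 8
Overlap = 2 / 8 = 1/4

1/4


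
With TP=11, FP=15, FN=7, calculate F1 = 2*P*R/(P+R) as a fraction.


F1 = 2 * P * R / (P + R)
P = TP/(TP+FP) = 11/26 = 11/26
R = TP/(TP+FN) = 11/18 = 11/18
2 * P * R = 2 * 11/26 * 11/18 = 121/234
P + R = 11/26 + 11/18 = 121/117
F1 = 121/234 / 121/117 = 1/2

1/2


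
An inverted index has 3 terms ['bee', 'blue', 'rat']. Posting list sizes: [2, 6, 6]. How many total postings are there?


Summing posting list sizes:
'bee': 2 postings
'blue': 6 postings
'rat': 6 postings
Total = 2 + 6 + 6 = 14

14


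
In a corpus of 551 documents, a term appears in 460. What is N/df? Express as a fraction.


IDF ratio = N / df
= 551 / 460
= 551/460

551/460


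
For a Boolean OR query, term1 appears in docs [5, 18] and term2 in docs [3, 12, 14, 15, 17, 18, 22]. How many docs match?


Boolean OR: find union of posting lists
term1 docs: [5, 18]
term2 docs: [3, 12, 14, 15, 17, 18, 22]
Union: [3, 5, 12, 14, 15, 17, 18, 22]
|union| = 8

8


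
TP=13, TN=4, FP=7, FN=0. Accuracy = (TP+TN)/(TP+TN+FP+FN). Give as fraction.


Accuracy = (TP + TN) / (TP + TN + FP + FN)
TP + TN = 13 + 4 = 17
Total = 13 + 4 + 7 + 0 = 24
Accuracy = 17 / 24 = 17/24

17/24


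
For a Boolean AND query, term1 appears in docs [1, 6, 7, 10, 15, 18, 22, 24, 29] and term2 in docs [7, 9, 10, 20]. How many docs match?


Boolean AND: find intersection of posting lists
term1 docs: [1, 6, 7, 10, 15, 18, 22, 24, 29]
term2 docs: [7, 9, 10, 20]
Intersection: [7, 10]
|intersection| = 2

2


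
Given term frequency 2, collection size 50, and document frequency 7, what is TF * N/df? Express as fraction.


TF * (N/df)
= 2 * (50/7)
= 2 * 50/7
= 100/7

100/7


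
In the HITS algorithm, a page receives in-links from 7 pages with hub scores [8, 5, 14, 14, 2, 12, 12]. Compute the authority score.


Authority = sum of hub scores of in-linkers
In-link 1: hub score = 8
In-link 2: hub score = 5
In-link 3: hub score = 14
In-link 4: hub score = 14
In-link 5: hub score = 2
In-link 6: hub score = 12
In-link 7: hub score = 12
Authority = 8 + 5 + 14 + 14 + 2 + 12 + 12 = 67

67


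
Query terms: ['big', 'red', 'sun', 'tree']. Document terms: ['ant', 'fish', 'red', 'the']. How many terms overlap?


Query terms: ['big', 'red', 'sun', 'tree']
Document terms: ['ant', 'fish', 'red', 'the']
Common terms: ['red']
Overlap count = 1

1


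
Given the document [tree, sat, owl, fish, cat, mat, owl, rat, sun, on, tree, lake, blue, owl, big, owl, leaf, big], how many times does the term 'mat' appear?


Document has 18 words
Scanning for 'mat':
Found at positions: [5]
Count = 1

1


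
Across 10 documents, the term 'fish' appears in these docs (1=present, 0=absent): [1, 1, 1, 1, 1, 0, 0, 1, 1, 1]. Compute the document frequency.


Checking each document for 'fish':
Doc 1: present
Doc 2: present
Doc 3: present
Doc 4: present
Doc 5: present
Doc 6: absent
Doc 7: absent
Doc 8: present
Doc 9: present
Doc 10: present
df = sum of presences = 1 + 1 + 1 + 1 + 1 + 0 + 0 + 1 + 1 + 1 = 8

8


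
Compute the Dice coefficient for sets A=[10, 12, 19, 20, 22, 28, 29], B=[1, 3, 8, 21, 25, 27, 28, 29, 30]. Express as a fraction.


A intersect B = [28, 29]
|A intersect B| = 2
|A| = 7, |B| = 9
Dice = 2*2 / (7+9)
= 4 / 16 = 1/4

1/4


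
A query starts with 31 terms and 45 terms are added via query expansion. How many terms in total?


Original terms: 31
Expansion terms: 45
Total = 31 + 45 = 76

76


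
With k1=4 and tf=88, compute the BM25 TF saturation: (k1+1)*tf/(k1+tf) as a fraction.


BM25 TF component = (k1+1)*tf / (k1+tf)
k1 = 4, tf = 88
Numerator = (4+1)*88 = 440
Denominator = 4 + 88 = 92
= 440/92 = 110/23

110/23


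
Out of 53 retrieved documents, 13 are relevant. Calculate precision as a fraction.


Precision = relevant_retrieved / total_retrieved
= 13 / 53
= 13 / (13 + 40)
= 13/53

13/53


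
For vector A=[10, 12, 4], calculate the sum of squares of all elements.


|A|^2 = sum of squared components
A[0]^2 = 10^2 = 100
A[1]^2 = 12^2 = 144
A[2]^2 = 4^2 = 16
Sum = 100 + 144 + 16 = 260

260


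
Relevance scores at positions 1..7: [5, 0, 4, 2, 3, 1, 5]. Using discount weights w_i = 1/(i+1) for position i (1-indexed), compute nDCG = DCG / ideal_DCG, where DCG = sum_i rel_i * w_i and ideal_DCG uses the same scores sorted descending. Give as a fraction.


Position discount weights w_i = 1/(i+1) for i=1..7:
Weights = [1/2, 1/3, 1/4, 1/5, 1/6, 1/7, 1/8]
Actual relevance: [5, 0, 4, 2, 3, 1, 5]
DCG = 5/2 + 0/3 + 4/4 + 2/5 + 3/6 + 1/7 + 5/8 = 1447/280
Ideal relevance (sorted desc): [5, 5, 4, 3, 2, 1, 0]
Ideal DCG = 5/2 + 5/3 + 4/4 + 3/5 + 2/6 + 1/7 + 0/8 = 437/70
nDCG = DCG / ideal_DCG = 1447/280 / 437/70 = 1447/1748

1447/1748


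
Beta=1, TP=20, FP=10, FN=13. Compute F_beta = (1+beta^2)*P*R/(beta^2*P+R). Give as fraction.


P = TP/(TP+FP) = 20/30 = 2/3
R = TP/(TP+FN) = 20/33 = 20/33
beta^2 = 1^2 = 1
(1 + beta^2) = 2
Numerator = (1+beta^2)*P*R = 80/99
Denominator = beta^2*P + R = 2/3 + 20/33 = 14/11
F_beta = 40/63

40/63


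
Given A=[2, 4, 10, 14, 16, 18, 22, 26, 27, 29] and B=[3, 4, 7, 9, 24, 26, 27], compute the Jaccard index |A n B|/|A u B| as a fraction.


A intersect B = [4, 26, 27]
|A intersect B| = 3
A union B = [2, 3, 4, 7, 9, 10, 14, 16, 18, 22, 24, 26, 27, 29]
|A union B| = 14
Jaccard = 3/14 = 3/14

3/14


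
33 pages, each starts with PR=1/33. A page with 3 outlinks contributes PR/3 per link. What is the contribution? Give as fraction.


Initial PR = 1/33 = 1/33
Outlinks = 3
Contribution per link = PR / outlinks
= 1/33 / 3
= 1/99

1/99


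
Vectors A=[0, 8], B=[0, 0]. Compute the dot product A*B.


Dot product = sum of element-wise products
A[0]*B[0] = 0*0 = 0
A[1]*B[1] = 8*0 = 0
Sum = 0 + 0 = 0

0


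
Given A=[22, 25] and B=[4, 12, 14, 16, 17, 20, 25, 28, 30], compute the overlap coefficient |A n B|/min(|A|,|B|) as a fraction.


A intersect B = [25]
|A intersect B| = 1
min(|A|, |B|) = min(2, 9) = 2
Overlap = 1 / 2 = 1/2

1/2


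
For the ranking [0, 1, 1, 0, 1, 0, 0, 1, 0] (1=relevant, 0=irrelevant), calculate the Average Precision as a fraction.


Computing P@k for each relevant position:
Position 1: not relevant
Position 2: relevant, P@2 = 1/2 = 1/2
Position 3: relevant, P@3 = 2/3 = 2/3
Position 4: not relevant
Position 5: relevant, P@5 = 3/5 = 3/5
Position 6: not relevant
Position 7: not relevant
Position 8: relevant, P@8 = 4/8 = 1/2
Position 9: not relevant
Sum of P@k = 1/2 + 2/3 + 3/5 + 1/2 = 34/15
AP = 34/15 / 4 = 17/30

17/30


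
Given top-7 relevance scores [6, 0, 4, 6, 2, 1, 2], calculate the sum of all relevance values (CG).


Cumulative Gain = sum of relevance scores
Position 1: rel=6, running sum=6
Position 2: rel=0, running sum=6
Position 3: rel=4, running sum=10
Position 4: rel=6, running sum=16
Position 5: rel=2, running sum=18
Position 6: rel=1, running sum=19
Position 7: rel=2, running sum=21
CG = 21

21


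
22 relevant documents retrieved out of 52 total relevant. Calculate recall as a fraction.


Recall = retrieved_relevant / total_relevant
= 22 / 52
= 22 / (22 + 30)
= 11/26

11/26


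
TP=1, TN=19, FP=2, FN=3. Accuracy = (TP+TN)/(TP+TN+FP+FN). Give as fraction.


Accuracy = (TP + TN) / (TP + TN + FP + FN)
TP + TN = 1 + 19 = 20
Total = 1 + 19 + 2 + 3 = 25
Accuracy = 20 / 25 = 4/5

4/5


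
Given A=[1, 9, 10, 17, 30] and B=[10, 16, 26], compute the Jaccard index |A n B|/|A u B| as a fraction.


A intersect B = [10]
|A intersect B| = 1
A union B = [1, 9, 10, 16, 17, 26, 30]
|A union B| = 7
Jaccard = 1/7 = 1/7

1/7


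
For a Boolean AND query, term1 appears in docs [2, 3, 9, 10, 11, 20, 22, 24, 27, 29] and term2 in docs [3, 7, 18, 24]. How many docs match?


Boolean AND: find intersection of posting lists
term1 docs: [2, 3, 9, 10, 11, 20, 22, 24, 27, 29]
term2 docs: [3, 7, 18, 24]
Intersection: [3, 24]
|intersection| = 2

2


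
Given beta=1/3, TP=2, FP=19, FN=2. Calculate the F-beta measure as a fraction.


P = TP/(TP+FP) = 2/21 = 2/21
R = TP/(TP+FN) = 2/4 = 1/2
beta^2 = 1/3^2 = 1/9
(1 + beta^2) = 10/9
Numerator = (1+beta^2)*P*R = 10/189
Denominator = beta^2*P + R = 2/189 + 1/2 = 193/378
F_beta = 20/193

20/193


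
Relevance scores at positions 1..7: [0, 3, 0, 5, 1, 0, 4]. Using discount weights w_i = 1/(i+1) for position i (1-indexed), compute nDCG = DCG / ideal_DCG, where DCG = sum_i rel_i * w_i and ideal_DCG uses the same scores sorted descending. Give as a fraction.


Position discount weights w_i = 1/(i+1) for i=1..7:
Weights = [1/2, 1/3, 1/4, 1/5, 1/6, 1/7, 1/8]
Actual relevance: [0, 3, 0, 5, 1, 0, 4]
DCG = 0/2 + 3/3 + 0/4 + 5/5 + 1/6 + 0/7 + 4/8 = 8/3
Ideal relevance (sorted desc): [5, 4, 3, 1, 0, 0, 0]
Ideal DCG = 5/2 + 4/3 + 3/4 + 1/5 + 0/6 + 0/7 + 0/8 = 287/60
nDCG = DCG / ideal_DCG = 8/3 / 287/60 = 160/287

160/287


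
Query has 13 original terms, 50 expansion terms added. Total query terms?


Original terms: 13
Expansion terms: 50
Total = 13 + 50 = 63

63


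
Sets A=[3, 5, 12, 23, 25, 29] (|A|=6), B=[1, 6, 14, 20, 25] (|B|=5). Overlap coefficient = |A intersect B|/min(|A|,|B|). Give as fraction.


A intersect B = [25]
|A intersect B| = 1
min(|A|, |B|) = min(6, 5) = 5
Overlap = 1 / 5 = 1/5

1/5


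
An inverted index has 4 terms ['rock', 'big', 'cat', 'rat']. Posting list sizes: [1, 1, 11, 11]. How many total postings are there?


Summing posting list sizes:
'rock': 1 postings
'big': 1 postings
'cat': 11 postings
'rat': 11 postings
Total = 1 + 1 + 11 + 11 = 24

24


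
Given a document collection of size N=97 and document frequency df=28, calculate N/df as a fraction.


IDF ratio = N / df
= 97 / 28
= 97/28

97/28


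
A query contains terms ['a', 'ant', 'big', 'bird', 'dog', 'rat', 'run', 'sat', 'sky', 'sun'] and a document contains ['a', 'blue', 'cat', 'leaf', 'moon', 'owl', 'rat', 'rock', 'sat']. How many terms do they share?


Query terms: ['a', 'ant', 'big', 'bird', 'dog', 'rat', 'run', 'sat', 'sky', 'sun']
Document terms: ['a', 'blue', 'cat', 'leaf', 'moon', 'owl', 'rat', 'rock', 'sat']
Common terms: ['a', 'rat', 'sat']
Overlap count = 3

3


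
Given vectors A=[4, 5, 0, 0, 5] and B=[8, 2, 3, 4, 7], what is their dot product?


Dot product = sum of element-wise products
A[0]*B[0] = 4*8 = 32
A[1]*B[1] = 5*2 = 10
A[2]*B[2] = 0*3 = 0
A[3]*B[3] = 0*4 = 0
A[4]*B[4] = 5*7 = 35
Sum = 32 + 10 + 0 + 0 + 35 = 77

77


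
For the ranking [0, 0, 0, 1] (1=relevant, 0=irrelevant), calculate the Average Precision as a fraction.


Computing P@k for each relevant position:
Position 1: not relevant
Position 2: not relevant
Position 3: not relevant
Position 4: relevant, P@4 = 1/4 = 1/4
Sum of P@k = 1/4 = 1/4
AP = 1/4 / 1 = 1/4

1/4


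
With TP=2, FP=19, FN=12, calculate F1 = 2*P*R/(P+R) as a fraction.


F1 = 2 * P * R / (P + R)
P = TP/(TP+FP) = 2/21 = 2/21
R = TP/(TP+FN) = 2/14 = 1/7
2 * P * R = 2 * 2/21 * 1/7 = 4/147
P + R = 2/21 + 1/7 = 5/21
F1 = 4/147 / 5/21 = 4/35

4/35


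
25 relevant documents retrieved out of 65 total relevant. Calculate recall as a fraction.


Recall = retrieved_relevant / total_relevant
= 25 / 65
= 25 / (25 + 40)
= 5/13

5/13


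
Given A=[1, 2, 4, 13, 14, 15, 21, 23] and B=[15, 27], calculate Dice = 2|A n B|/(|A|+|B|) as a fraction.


A intersect B = [15]
|A intersect B| = 1
|A| = 8, |B| = 2
Dice = 2*1 / (8+2)
= 2 / 10 = 1/5

1/5


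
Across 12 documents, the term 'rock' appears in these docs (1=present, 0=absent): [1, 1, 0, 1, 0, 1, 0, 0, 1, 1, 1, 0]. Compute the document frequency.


Checking each document for 'rock':
Doc 1: present
Doc 2: present
Doc 3: absent
Doc 4: present
Doc 5: absent
Doc 6: present
Doc 7: absent
Doc 8: absent
Doc 9: present
Doc 10: present
Doc 11: present
Doc 12: absent
df = sum of presences = 1 + 1 + 0 + 1 + 0 + 1 + 0 + 0 + 1 + 1 + 1 + 0 = 7

7


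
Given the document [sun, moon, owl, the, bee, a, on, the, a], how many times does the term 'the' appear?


Document has 9 words
Scanning for 'the':
Found at positions: [3, 7]
Count = 2

2


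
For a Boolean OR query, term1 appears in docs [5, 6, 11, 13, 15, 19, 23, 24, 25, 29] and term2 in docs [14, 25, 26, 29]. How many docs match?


Boolean OR: find union of posting lists
term1 docs: [5, 6, 11, 13, 15, 19, 23, 24, 25, 29]
term2 docs: [14, 25, 26, 29]
Union: [5, 6, 11, 13, 14, 15, 19, 23, 24, 25, 26, 29]
|union| = 12

12


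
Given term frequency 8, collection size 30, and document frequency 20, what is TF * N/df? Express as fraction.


TF * (N/df)
= 8 * (30/20)
= 8 * 3/2
= 12

12


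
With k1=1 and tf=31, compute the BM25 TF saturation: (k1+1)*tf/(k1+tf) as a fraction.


BM25 TF component = (k1+1)*tf / (k1+tf)
k1 = 1, tf = 31
Numerator = (1+1)*31 = 62
Denominator = 1 + 31 = 32
= 62/32 = 31/16

31/16


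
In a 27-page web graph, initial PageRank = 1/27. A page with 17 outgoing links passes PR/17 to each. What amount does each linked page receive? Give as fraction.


Initial PR = 1/27 = 1/27
Outlinks = 17
Contribution per link = PR / outlinks
= 1/27 / 17
= 1/459

1/459


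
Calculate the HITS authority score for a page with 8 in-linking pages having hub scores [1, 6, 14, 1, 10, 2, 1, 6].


Authority = sum of hub scores of in-linkers
In-link 1: hub score = 1
In-link 2: hub score = 6
In-link 3: hub score = 14
In-link 4: hub score = 1
In-link 5: hub score = 10
In-link 6: hub score = 2
In-link 7: hub score = 1
In-link 8: hub score = 6
Authority = 1 + 6 + 14 + 1 + 10 + 2 + 1 + 6 = 41

41


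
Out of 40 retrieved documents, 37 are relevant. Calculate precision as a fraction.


Precision = relevant_retrieved / total_retrieved
= 37 / 40
= 37 / (37 + 3)
= 37/40

37/40


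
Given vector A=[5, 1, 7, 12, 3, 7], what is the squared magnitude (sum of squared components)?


|A|^2 = sum of squared components
A[0]^2 = 5^2 = 25
A[1]^2 = 1^2 = 1
A[2]^2 = 7^2 = 49
A[3]^2 = 12^2 = 144
A[4]^2 = 3^2 = 9
A[5]^2 = 7^2 = 49
Sum = 25 + 1 + 49 + 144 + 9 + 49 = 277

277


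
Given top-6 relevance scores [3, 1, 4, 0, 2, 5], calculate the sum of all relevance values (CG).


Cumulative Gain = sum of relevance scores
Position 1: rel=3, running sum=3
Position 2: rel=1, running sum=4
Position 3: rel=4, running sum=8
Position 4: rel=0, running sum=8
Position 5: rel=2, running sum=10
Position 6: rel=5, running sum=15
CG = 15

15


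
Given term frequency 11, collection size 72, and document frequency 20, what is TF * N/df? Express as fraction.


TF * (N/df)
= 11 * (72/20)
= 11 * 18/5
= 198/5

198/5


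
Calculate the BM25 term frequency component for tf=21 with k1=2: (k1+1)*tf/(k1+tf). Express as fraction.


BM25 TF component = (k1+1)*tf / (k1+tf)
k1 = 2, tf = 21
Numerator = (2+1)*21 = 63
Denominator = 2 + 21 = 23
= 63/23 = 63/23

63/23


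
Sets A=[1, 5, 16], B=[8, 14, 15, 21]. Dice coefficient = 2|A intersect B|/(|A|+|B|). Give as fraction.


A intersect B = []
|A intersect B| = 0
|A| = 3, |B| = 4
Dice = 2*0 / (3+4)
= 0 / 7 = 0

0


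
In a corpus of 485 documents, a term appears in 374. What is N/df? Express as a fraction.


IDF ratio = N / df
= 485 / 374
= 485/374

485/374


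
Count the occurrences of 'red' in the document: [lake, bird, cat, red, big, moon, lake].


Document has 7 words
Scanning for 'red':
Found at positions: [3]
Count = 1

1


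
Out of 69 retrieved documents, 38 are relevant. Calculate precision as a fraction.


Precision = relevant_retrieved / total_retrieved
= 38 / 69
= 38 / (38 + 31)
= 38/69

38/69


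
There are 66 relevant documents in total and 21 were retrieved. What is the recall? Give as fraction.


Recall = retrieved_relevant / total_relevant
= 21 / 66
= 21 / (21 + 45)
= 7/22

7/22


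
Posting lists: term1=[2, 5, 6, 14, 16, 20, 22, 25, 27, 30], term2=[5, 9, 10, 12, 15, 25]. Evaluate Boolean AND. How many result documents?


Boolean AND: find intersection of posting lists
term1 docs: [2, 5, 6, 14, 16, 20, 22, 25, 27, 30]
term2 docs: [5, 9, 10, 12, 15, 25]
Intersection: [5, 25]
|intersection| = 2

2


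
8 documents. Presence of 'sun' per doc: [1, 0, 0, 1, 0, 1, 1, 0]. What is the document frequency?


Checking each document for 'sun':
Doc 1: present
Doc 2: absent
Doc 3: absent
Doc 4: present
Doc 5: absent
Doc 6: present
Doc 7: present
Doc 8: absent
df = sum of presences = 1 + 0 + 0 + 1 + 0 + 1 + 1 + 0 = 4

4


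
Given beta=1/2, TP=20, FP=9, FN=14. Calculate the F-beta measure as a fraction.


P = TP/(TP+FP) = 20/29 = 20/29
R = TP/(TP+FN) = 20/34 = 10/17
beta^2 = 1/2^2 = 1/4
(1 + beta^2) = 5/4
Numerator = (1+beta^2)*P*R = 250/493
Denominator = beta^2*P + R = 5/29 + 10/17 = 375/493
F_beta = 2/3

2/3


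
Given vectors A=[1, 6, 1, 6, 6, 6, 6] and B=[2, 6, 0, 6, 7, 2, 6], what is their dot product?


Dot product = sum of element-wise products
A[0]*B[0] = 1*2 = 2
A[1]*B[1] = 6*6 = 36
A[2]*B[2] = 1*0 = 0
A[3]*B[3] = 6*6 = 36
A[4]*B[4] = 6*7 = 42
A[5]*B[5] = 6*2 = 12
A[6]*B[6] = 6*6 = 36
Sum = 2 + 36 + 0 + 36 + 42 + 12 + 36 = 164

164


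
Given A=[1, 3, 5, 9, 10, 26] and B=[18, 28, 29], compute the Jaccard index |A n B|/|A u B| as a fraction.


A intersect B = []
|A intersect B| = 0
A union B = [1, 3, 5, 9, 10, 18, 26, 28, 29]
|A union B| = 9
Jaccard = 0/9 = 0

0


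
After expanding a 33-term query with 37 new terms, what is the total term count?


Original terms: 33
Expansion terms: 37
Total = 33 + 37 = 70

70


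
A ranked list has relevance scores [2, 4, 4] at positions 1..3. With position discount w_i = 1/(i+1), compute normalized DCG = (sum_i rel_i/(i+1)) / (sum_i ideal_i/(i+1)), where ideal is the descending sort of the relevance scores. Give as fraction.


Position discount weights w_i = 1/(i+1) for i=1..3:
Weights = [1/2, 1/3, 1/4]
Actual relevance: [2, 4, 4]
DCG = 2/2 + 4/3 + 4/4 = 10/3
Ideal relevance (sorted desc): [4, 4, 2]
Ideal DCG = 4/2 + 4/3 + 2/4 = 23/6
nDCG = DCG / ideal_DCG = 10/3 / 23/6 = 20/23

20/23


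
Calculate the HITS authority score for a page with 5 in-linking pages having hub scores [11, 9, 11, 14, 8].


Authority = sum of hub scores of in-linkers
In-link 1: hub score = 11
In-link 2: hub score = 9
In-link 3: hub score = 11
In-link 4: hub score = 14
In-link 5: hub score = 8
Authority = 11 + 9 + 11 + 14 + 8 = 53

53


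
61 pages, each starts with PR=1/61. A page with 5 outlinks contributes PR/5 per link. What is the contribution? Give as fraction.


Initial PR = 1/61 = 1/61
Outlinks = 5
Contribution per link = PR / outlinks
= 1/61 / 5
= 1/305

1/305


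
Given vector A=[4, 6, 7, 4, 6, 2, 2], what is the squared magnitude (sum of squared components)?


|A|^2 = sum of squared components
A[0]^2 = 4^2 = 16
A[1]^2 = 6^2 = 36
A[2]^2 = 7^2 = 49
A[3]^2 = 4^2 = 16
A[4]^2 = 6^2 = 36
A[5]^2 = 2^2 = 4
A[6]^2 = 2^2 = 4
Sum = 16 + 36 + 49 + 16 + 36 + 4 + 4 = 161

161


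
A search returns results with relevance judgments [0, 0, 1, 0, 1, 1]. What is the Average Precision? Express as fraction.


Computing P@k for each relevant position:
Position 1: not relevant
Position 2: not relevant
Position 3: relevant, P@3 = 1/3 = 1/3
Position 4: not relevant
Position 5: relevant, P@5 = 2/5 = 2/5
Position 6: relevant, P@6 = 3/6 = 1/2
Sum of P@k = 1/3 + 2/5 + 1/2 = 37/30
AP = 37/30 / 3 = 37/90

37/90


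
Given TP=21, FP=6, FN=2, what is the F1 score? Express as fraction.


F1 = 2 * P * R / (P + R)
P = TP/(TP+FP) = 21/27 = 7/9
R = TP/(TP+FN) = 21/23 = 21/23
2 * P * R = 2 * 7/9 * 21/23 = 98/69
P + R = 7/9 + 21/23 = 350/207
F1 = 98/69 / 350/207 = 21/25

21/25


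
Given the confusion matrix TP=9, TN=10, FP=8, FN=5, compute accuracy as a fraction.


Accuracy = (TP + TN) / (TP + TN + FP + FN)
TP + TN = 9 + 10 = 19
Total = 9 + 10 + 8 + 5 = 32
Accuracy = 19 / 32 = 19/32

19/32


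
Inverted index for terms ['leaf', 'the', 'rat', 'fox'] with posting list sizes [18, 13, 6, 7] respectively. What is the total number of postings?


Summing posting list sizes:
'leaf': 18 postings
'the': 13 postings
'rat': 6 postings
'fox': 7 postings
Total = 18 + 13 + 6 + 7 = 44

44


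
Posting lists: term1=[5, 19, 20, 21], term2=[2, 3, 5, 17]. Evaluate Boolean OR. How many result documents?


Boolean OR: find union of posting lists
term1 docs: [5, 19, 20, 21]
term2 docs: [2, 3, 5, 17]
Union: [2, 3, 5, 17, 19, 20, 21]
|union| = 7

7


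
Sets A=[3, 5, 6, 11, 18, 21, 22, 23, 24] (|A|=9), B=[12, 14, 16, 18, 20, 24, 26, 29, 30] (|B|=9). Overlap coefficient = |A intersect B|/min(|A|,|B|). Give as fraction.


A intersect B = [18, 24]
|A intersect B| = 2
min(|A|, |B|) = min(9, 9) = 9
Overlap = 2 / 9 = 2/9

2/9


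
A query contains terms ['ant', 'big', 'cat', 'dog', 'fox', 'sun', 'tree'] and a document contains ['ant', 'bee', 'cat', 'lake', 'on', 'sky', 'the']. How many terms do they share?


Query terms: ['ant', 'big', 'cat', 'dog', 'fox', 'sun', 'tree']
Document terms: ['ant', 'bee', 'cat', 'lake', 'on', 'sky', 'the']
Common terms: ['ant', 'cat']
Overlap count = 2

2


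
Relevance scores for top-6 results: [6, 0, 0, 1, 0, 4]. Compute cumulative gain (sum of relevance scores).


Cumulative Gain = sum of relevance scores
Position 1: rel=6, running sum=6
Position 2: rel=0, running sum=6
Position 3: rel=0, running sum=6
Position 4: rel=1, running sum=7
Position 5: rel=0, running sum=7
Position 6: rel=4, running sum=11
CG = 11

11


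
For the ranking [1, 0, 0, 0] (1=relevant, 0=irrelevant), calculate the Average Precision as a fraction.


Computing P@k for each relevant position:
Position 1: relevant, P@1 = 1/1 = 1
Position 2: not relevant
Position 3: not relevant
Position 4: not relevant
Sum of P@k = 1 = 1
AP = 1 / 1 = 1

1


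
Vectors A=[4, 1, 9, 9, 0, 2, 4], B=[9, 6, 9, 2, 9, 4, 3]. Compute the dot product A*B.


Dot product = sum of element-wise products
A[0]*B[0] = 4*9 = 36
A[1]*B[1] = 1*6 = 6
A[2]*B[2] = 9*9 = 81
A[3]*B[3] = 9*2 = 18
A[4]*B[4] = 0*9 = 0
A[5]*B[5] = 2*4 = 8
A[6]*B[6] = 4*3 = 12
Sum = 36 + 6 + 81 + 18 + 0 + 8 + 12 = 161

161


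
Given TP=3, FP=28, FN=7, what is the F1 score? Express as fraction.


F1 = 2 * P * R / (P + R)
P = TP/(TP+FP) = 3/31 = 3/31
R = TP/(TP+FN) = 3/10 = 3/10
2 * P * R = 2 * 3/31 * 3/10 = 9/155
P + R = 3/31 + 3/10 = 123/310
F1 = 9/155 / 123/310 = 6/41

6/41


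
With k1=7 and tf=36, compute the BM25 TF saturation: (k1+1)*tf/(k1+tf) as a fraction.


BM25 TF component = (k1+1)*tf / (k1+tf)
k1 = 7, tf = 36
Numerator = (7+1)*36 = 288
Denominator = 7 + 36 = 43
= 288/43 = 288/43

288/43


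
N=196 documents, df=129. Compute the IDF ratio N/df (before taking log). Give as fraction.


IDF ratio = N / df
= 196 / 129
= 196/129

196/129


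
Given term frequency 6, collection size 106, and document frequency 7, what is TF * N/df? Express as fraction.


TF * (N/df)
= 6 * (106/7)
= 6 * 106/7
= 636/7

636/7


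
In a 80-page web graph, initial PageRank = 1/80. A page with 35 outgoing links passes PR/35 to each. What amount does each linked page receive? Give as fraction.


Initial PR = 1/80 = 1/80
Outlinks = 35
Contribution per link = PR / outlinks
= 1/80 / 35
= 1/2800

1/2800


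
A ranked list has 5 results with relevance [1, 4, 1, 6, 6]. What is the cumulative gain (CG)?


Cumulative Gain = sum of relevance scores
Position 1: rel=1, running sum=1
Position 2: rel=4, running sum=5
Position 3: rel=1, running sum=6
Position 4: rel=6, running sum=12
Position 5: rel=6, running sum=18
CG = 18

18


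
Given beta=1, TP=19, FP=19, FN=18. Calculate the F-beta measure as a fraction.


P = TP/(TP+FP) = 19/38 = 1/2
R = TP/(TP+FN) = 19/37 = 19/37
beta^2 = 1^2 = 1
(1 + beta^2) = 2
Numerator = (1+beta^2)*P*R = 19/37
Denominator = beta^2*P + R = 1/2 + 19/37 = 75/74
F_beta = 38/75

38/75


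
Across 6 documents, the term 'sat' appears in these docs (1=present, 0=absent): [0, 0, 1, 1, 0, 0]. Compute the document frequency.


Checking each document for 'sat':
Doc 1: absent
Doc 2: absent
Doc 3: present
Doc 4: present
Doc 5: absent
Doc 6: absent
df = sum of presences = 0 + 0 + 1 + 1 + 0 + 0 = 2

2


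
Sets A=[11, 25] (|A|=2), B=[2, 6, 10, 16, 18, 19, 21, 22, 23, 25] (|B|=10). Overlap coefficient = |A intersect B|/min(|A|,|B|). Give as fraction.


A intersect B = [25]
|A intersect B| = 1
min(|A|, |B|) = min(2, 10) = 2
Overlap = 1 / 2 = 1/2

1/2


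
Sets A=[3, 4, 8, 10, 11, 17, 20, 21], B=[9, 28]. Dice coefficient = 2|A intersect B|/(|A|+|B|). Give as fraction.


A intersect B = []
|A intersect B| = 0
|A| = 8, |B| = 2
Dice = 2*0 / (8+2)
= 0 / 10 = 0

0


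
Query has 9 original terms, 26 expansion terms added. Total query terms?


Original terms: 9
Expansion terms: 26
Total = 9 + 26 = 35

35


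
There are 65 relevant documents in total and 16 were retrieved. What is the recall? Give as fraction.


Recall = retrieved_relevant / total_relevant
= 16 / 65
= 16 / (16 + 49)
= 16/65

16/65


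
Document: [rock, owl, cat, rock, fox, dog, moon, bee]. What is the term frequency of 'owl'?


Document has 8 words
Scanning for 'owl':
Found at positions: [1]
Count = 1

1


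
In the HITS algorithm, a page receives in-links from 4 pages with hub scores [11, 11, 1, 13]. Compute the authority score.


Authority = sum of hub scores of in-linkers
In-link 1: hub score = 11
In-link 2: hub score = 11
In-link 3: hub score = 1
In-link 4: hub score = 13
Authority = 11 + 11 + 1 + 13 = 36

36


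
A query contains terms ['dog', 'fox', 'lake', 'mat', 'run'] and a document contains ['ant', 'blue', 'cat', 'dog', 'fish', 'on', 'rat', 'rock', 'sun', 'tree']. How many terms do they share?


Query terms: ['dog', 'fox', 'lake', 'mat', 'run']
Document terms: ['ant', 'blue', 'cat', 'dog', 'fish', 'on', 'rat', 'rock', 'sun', 'tree']
Common terms: ['dog']
Overlap count = 1

1
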